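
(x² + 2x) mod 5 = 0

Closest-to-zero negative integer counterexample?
Testing negative integers from -1 downward:
x = -1: LHS = ((-1)² + 2·(-1)) mod 5 = (-1) mod 5 = 4; 4 = 0 — FAILS  ← closest negative counterexample to 0

Answer: x = -1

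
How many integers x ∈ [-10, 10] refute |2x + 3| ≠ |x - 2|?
Counterexamples in [-10, 10]: {-5}.

Counting them gives 1 values.

Answer: 1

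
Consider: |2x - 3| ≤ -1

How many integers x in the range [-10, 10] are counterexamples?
Counterexamples in [-10, 10]: {-10, -9, -8, -7, -6, -5, -4, -3, -2, -1, 0, 1, 2, 3, 4, 5, 6, 7, 8, 9, 10}.

Counting them gives 21 values.

Answer: 21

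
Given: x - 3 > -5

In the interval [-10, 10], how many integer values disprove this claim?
Counterexamples in [-10, 10]: {-10, -9, -8, -7, -6, -5, -4, -3, -2}.

Counting them gives 9 values.

Answer: 9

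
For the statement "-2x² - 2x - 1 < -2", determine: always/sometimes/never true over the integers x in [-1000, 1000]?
Holds at x = 1: LHS = -2·1² - 2·1 - 1 = -5; -5 < -2 — holds
Fails at x = 0: LHS = -2·0² - 2·0 - 1 = -1; -1 < -2 — FAILS
It is satisfied by some integers in the range but not all.

Answer: Sometimes true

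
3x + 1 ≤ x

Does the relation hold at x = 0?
x = 0: LHS = 3·0 + 1 = 1; 1 ≤ 0 — FAILS

The relation fails at x = 0, so x = 0 is a counterexample.

Answer: No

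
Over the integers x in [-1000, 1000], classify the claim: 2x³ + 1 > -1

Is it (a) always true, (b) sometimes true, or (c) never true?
Holds at x = 0: LHS = 2·0³ + 1 = 1; 1 > -1 — holds
Fails at x = -1: LHS = 2·(-1)³ + 1 = -1; -1 > -1 — FAILS
It is satisfied by some integers in the range but not all.

Answer: Sometimes true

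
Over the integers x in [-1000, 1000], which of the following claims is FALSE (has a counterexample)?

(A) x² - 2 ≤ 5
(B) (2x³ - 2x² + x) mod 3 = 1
(A) x = 3: LHS = 3² - 2 = 7; 7 ≤ 5 — FAILS
(B) x = 0: LHS = (2·0³ - 2·0² + 0) mod 3 = 0 mod 3 = 0; 0 = 1 — FAILS

Answer: Both A and B are false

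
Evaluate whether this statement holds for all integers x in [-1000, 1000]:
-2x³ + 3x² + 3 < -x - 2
The claim fails at x = 0:
x = 0: LHS = -2·0³ + 3·0² + 3 = 3, RHS = -0 - 2 = -2; 3 < -2 — FAILS

Because a single integer refutes it, the statement is false.

Answer: False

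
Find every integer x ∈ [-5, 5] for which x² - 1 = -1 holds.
Holds for: {0}
Fails for: {-5, -4, -3, -2, -1, 1, 2, 3, 4, 5}

Answer: {0}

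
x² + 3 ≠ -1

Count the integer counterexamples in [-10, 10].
Over all integers in [-10, 10], LHS − RHS is always positive; it is smallest at x = 0, where it equals 4:
x = 0: LHS = 0² + 3 = 3; 3 ≠ -1 — holds
At the ends of the range:
x = -10: LHS = (-10)² + 3 = 103; 103 ≠ -1 — holds
x = 10: LHS = 10² + 3 = 103; 103 ≠ -1 — holds
Hence LHS − RHS is never 0, i.e. the two sides are never equal, so the relation holds for every integer in [-10, 10].

No counterexample appears in that range.

Answer: 0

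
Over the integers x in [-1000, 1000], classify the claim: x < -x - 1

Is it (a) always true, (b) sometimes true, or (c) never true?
Holds at x = -1: RHS = -(-1) - 1 = 0; -1 < 0 — holds
Fails at x = 0: RHS = -0 - 1 = -1; 0 < -1 — FAILS
It is satisfied by some integers in the range but not all.

Answer: Sometimes true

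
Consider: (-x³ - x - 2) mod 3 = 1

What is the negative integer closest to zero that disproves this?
Testing negative integers from -1 downward:
x = -1: LHS = (-(-1)³ - (-1) - 2) mod 3 = 0 mod 3 = 0; 0 = 1 — FAILS  ← closest negative counterexample to 0

Answer: x = -1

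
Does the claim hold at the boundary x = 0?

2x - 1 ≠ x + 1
x = 0: LHS = 2·0 - 1 = -1, RHS = 0 + 1 = 1; -1 ≠ 1 — holds

The relation is satisfied at x = 0.

Answer: Yes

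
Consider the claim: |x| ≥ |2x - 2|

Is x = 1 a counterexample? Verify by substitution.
Substitute x = 1 into the relation:
x = 1: LHS = |1| = 1, RHS = |2·1 - 2| = |0| = 0; 1 ≥ 0 — holds

The claim holds here, so x = 1 is not a counterexample. (A counterexample exists elsewhere, e.g. x = 0.)

Answer: No, x = 1 is not a counterexample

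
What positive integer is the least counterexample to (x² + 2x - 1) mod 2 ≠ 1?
Testing positive integers:
x = 1: LHS = (1² + 2·1 - 1) mod 2 = 2 mod 2 = 0; 0 ≠ 1 — holds
x = 2: LHS = (2² + 2·2 - 1) mod 2 = 7 mod 2 = 1; 1 ≠ 1 — FAILS  ← smallest positive counterexample

Answer: x = 2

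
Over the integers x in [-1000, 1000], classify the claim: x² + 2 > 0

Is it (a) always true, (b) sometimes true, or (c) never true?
Over all integers in [-1000, 1000], LHS − RHS is smallest at x = 0, where it equals 2:
x = 0: LHS = 0² + 2 = 2; 2 > 0 — holds
At the ends of the range:
x = -1000: LHS = (-1000)² + 2 = 1000002; 1000002 > 0 — holds
x = 1000: LHS = 1000² + 2 = 1000002; 1000002 > 0 — holds
Hence LHS − RHS is never zero or negative, i.e. LHS > RHS throughout, so the relation holds for every integer in [-1000, 1000].

No counterexample exists.

Answer: Always true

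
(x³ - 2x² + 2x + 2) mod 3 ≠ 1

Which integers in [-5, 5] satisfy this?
For a polynomial with integer coefficients, its value mod 3 depends only on x mod 3, so it suffices to check one representative of each residue class, x = 0, 1, 2:
x = 0: LHS = (0³ - 2·0² + 2·0 + 2) mod 3 = 2 mod 3 = 2; 2 ≠ 1 — holds
x = 1: LHS = (1³ - 2·1² + 2·1 + 2) mod 3 = 3 mod 3 = 0; 0 ≠ 1 — holds
x = 2: LHS = (2³ - 2·2² + 2·2 + 2) mod 3 = 6 mod 3 = 0; 0 ≠ 1 — holds
The relation holds in every residue class, so the relation holds for every integer in [-5, 5].

Answer: All integers in [-5, 5]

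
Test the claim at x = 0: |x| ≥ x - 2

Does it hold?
x = 0: LHS = |0| = 0, RHS = 0 - 2 = -2; 0 ≥ -2 — holds

The relation is satisfied at x = 0.

Answer: Yes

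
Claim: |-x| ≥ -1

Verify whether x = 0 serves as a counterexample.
Substitute x = 0 into the relation:
x = 0: LHS = |-0| = |0| = 0; 0 ≥ -1 — holds

The relation holds at x = 0, so it is not a counterexample.

Answer: No, x = 0 is not a counterexample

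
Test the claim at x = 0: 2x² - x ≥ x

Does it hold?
x = 0: LHS = 2·0² - 0 = 0; 0 ≥ 0 — holds

The relation is satisfied at x = 0.

Answer: Yes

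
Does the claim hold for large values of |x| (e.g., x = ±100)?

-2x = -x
x = 100: LHS = -2·100 = -200; -200 = -100 — FAILS
x = -100: LHS = -2·(-100) = 200, RHS = -(-100) = 100; 200 = 100 — FAILS

Answer: No, fails for both x = 100 and x = -100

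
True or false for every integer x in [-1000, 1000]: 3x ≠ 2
Track d = LHS − RHS over the integers in [-1000, 1000]. Equality would need d = 0, but d changes sign only between consecutive integers, jumping over 0:
x = 0: LHS = 3·0 = 0; 0 ≠ 2 — holds  (d = -2)
x = 1: LHS = 3·1 = 3; 3 ≠ 2 — holds  (d = 1)
Away from these crossings d keeps a constant sign, and checking every integer in [-1000, 1000] confirms d ≠ 0 throughout. Hence the two sides are never equal, so the relation holds for every integer in [-1000, 1000].

No counterexample exists.

Answer: True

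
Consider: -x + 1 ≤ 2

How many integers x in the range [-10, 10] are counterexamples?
Counterexamples in [-10, 10]: {-10, -9, -8, -7, -6, -5, -4, -3, -2}.

Counting them gives 9 values.

Answer: 9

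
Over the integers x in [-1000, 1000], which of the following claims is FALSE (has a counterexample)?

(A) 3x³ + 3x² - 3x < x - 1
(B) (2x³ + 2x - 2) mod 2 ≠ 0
(A) x = 0: LHS = 3·0³ + 3·0² - 3·0 = 0, RHS = 0 - 1 = -1; 0 < -1 — FAILS
(B) x = 0: LHS = (2·0³ + 2·0 - 2) mod 2 = (-2) mod 2 = 0; 0 ≠ 0 — FAILS

Answer: Both A and B are false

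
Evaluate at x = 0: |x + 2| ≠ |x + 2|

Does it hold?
x = 0: LHS = |0 + 2| = |2| = 2, RHS = |0 + 2| = |2| = 2; 2 ≠ 2 — FAILS

The relation fails at x = 0, so x = 0 is a counterexample.

Answer: No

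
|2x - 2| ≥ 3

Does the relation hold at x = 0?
x = 0: LHS = |2·0 - 2| = |-2| = 2; 2 ≥ 3 — FAILS

The relation fails at x = 0, so x = 0 is a counterexample.

Answer: No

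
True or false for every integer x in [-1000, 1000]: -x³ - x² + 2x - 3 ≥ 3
The claim fails at x = 0:
x = 0: LHS = -0³ - 0² + 2·0 - 3 = -3; -3 ≥ 3 — FAILS

Because a single integer refutes it, the statement is false.

Answer: False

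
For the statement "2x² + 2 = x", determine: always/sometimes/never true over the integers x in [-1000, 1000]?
Over all integers in [-1000, 1000], LHS − RHS is always positive; it is smallest at x = 0, where it equals 2:
x = 0: LHS = 2·0² + 2 = 2; 2 = 0 — FAILS
At the ends of the range:
x = -1000: LHS = 2·(-1000)² + 2 = 2000002; 2000002 = -1000 — FAILS
x = 1000: LHS = 2·1000² + 2 = 2000002; 2000002 = 1000 — FAILS
Hence LHS − RHS is never 0, i.e. the two sides are never equal, so the claimed relation (=) fails for every integer in [-1000, 1000].

No integer in the range satisfies it.

Answer: Never true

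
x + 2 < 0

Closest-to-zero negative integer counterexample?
Testing negative integers from -1 downward:
x = -1: LHS = (-1) + 2 = 1; 1 < 0 — FAILS  ← closest negative counterexample to 0

Answer: x = -1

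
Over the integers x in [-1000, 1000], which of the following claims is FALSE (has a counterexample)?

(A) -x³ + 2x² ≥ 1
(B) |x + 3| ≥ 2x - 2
(A) x = 0: LHS = -0³ + 2·0² = 0; 0 ≥ 1 — FAILS
(B) x = 6: LHS = |6 + 3| = |9| = 9, RHS = 2·6 - 2 = 10; 9 ≥ 10 — FAILS

Answer: Both A and B are false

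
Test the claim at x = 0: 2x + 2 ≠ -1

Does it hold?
x = 0: LHS = 2·0 + 2 = 2; 2 ≠ -1 — holds

The relation is satisfied at x = 0.

Answer: Yes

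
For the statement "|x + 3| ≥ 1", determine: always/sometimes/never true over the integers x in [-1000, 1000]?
Holds at x = 0: LHS = |0 + 3| = |3| = 3; 3 ≥ 1 — holds
Fails at x = -3: LHS = |(-3) + 3| = |0| = 0; 0 ≥ 1 — FAILS
It is satisfied by some integers in the range but not all.

Answer: Sometimes true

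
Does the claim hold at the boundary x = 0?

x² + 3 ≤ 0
x = 0: LHS = 0² + 3 = 3; 3 ≤ 0 — FAILS

The relation fails at x = 0, so x = 0 is a counterexample.

Answer: No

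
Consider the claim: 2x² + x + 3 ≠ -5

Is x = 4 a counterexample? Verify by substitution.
Substitute x = 4 into the relation:
x = 4: LHS = 2·4² + 4 + 3 = 39; 39 ≠ -5 — holds

The relation holds at x = 4, so it is not a counterexample.

Answer: No, x = 4 is not a counterexample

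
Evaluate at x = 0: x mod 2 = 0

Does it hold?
x = 0: LHS = 0 mod 2 = 0; 0 = 0 — holds

The relation is satisfied at x = 0.

Answer: Yes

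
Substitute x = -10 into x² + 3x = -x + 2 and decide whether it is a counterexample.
Substitute x = -10 into the relation:
x = -10: LHS = (-10)² + 3·(-10) = 70, RHS = -(-10) + 2 = 12; 70 = 12 — FAILS

Since the claim fails at x = -10, this value is a counterexample.

Answer: Yes, x = -10 is a counterexample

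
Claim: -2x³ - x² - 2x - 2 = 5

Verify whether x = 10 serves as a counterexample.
Substitute x = 10 into the relation:
x = 10: LHS = -2·10³ - 10² - 2·10 - 2 = -2122; -2122 = 5 — FAILS

Since the claim fails at x = 10, this value is a counterexample.

Answer: Yes, x = 10 is a counterexample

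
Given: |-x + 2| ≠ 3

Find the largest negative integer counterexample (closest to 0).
Testing negative integers from -1 downward:
x = -1: LHS = |-(-1) + 2| = |3| = 3; 3 ≠ 3 — FAILS  ← closest negative counterexample to 0

Answer: x = -1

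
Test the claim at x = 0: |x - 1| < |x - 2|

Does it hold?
x = 0: LHS = |0 - 1| = |-1| = 1, RHS = |0 - 2| = |-2| = 2; 1 < 2 — holds

The relation is satisfied at x = 0.

Answer: Yes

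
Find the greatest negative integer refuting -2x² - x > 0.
Testing negative integers from -1 downward:
x = -1: LHS = -2·(-1)² - (-1) = -1; -1 > 0 — FAILS  ← closest negative counterexample to 0

Answer: x = -1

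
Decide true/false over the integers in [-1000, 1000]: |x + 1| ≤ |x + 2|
The claim fails at x = -2:
x = -2: LHS = |(-2) + 1| = |-1| = 1, RHS = |(-2) + 2| = |0| = 0; 1 ≤ 0 — FAILS

Because a single integer refutes it, the statement is false.

Answer: False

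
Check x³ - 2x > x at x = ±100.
x = 100: LHS = 100³ - 2·100 = 999800; 999800 > 100 — holds
x = -100: LHS = (-100)³ - 2·(-100) = -999800; -999800 > -100 — FAILS

Answer: Partially: holds for x = 100, fails for x = -100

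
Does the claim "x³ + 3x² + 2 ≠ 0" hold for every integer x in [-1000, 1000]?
Track d = LHS − RHS over the integers in [-1000, 1000]. Equality would need d = 0, but d changes sign only between consecutive integers, jumping over 0:
x = -4: LHS = (-4)³ + 3·(-4)² + 2 = -14; -14 ≠ 0 — holds  (d = -14)
x = -3: LHS = (-3)³ + 3·(-3)² + 2 = 2; 2 ≠ 0 — holds  (d = 2)
Away from these crossings d keeps a constant sign, and checking every integer in [-1000, 1000] confirms d ≠ 0 throughout. Hence the two sides are never equal, so the relation holds for every integer in [-1000, 1000].

No counterexample exists.

Answer: True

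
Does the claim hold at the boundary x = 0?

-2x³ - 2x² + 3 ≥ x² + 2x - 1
x = 0: LHS = -2·0³ - 2·0² + 3 = 3, RHS = 0² + 2·0 - 1 = -1; 3 ≥ -1 — holds

The relation is satisfied at x = 0.

Answer: Yes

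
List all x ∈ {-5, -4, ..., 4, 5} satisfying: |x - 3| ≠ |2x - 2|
Holds for: {-5, -4, -3, -2, 0, 1, 2, 3, 4, 5}
Fails for: {-1}

Answer: {-5, -4, -3, -2, 0, 1, 2, 3, 4, 5}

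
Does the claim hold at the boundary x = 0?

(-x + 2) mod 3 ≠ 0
x = 0: LHS = (-0 + 2) mod 3 = 2 mod 3 = 2; 2 ≠ 0 — holds

The relation is satisfied at x = 0.

Answer: Yes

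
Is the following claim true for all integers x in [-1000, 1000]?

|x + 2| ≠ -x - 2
The claim fails at x = -2:
x = -2: LHS = |(-2) + 2| = |0| = 0, RHS = -(-2) - 2 = 0; 0 ≠ 0 — FAILS

Because a single integer refutes it, the statement is false.

Answer: False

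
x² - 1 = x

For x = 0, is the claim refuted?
Substitute x = 0 into the relation:
x = 0: LHS = 0² - 1 = -1; -1 = 0 — FAILS

Since the claim fails at x = 0, this value is a counterexample.

Answer: Yes, x = 0 is a counterexample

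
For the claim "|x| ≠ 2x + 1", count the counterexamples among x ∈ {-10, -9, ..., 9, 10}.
Track d = LHS − RHS over the integers in [-10, 10]. Equality would need d = 0, but d changes sign only between consecutive integers, jumping over 0:
x = -1: LHS = |-1| = 1, RHS = 2·(-1) + 1 = -1; 1 ≠ -1 — holds  (d = 2)
x = 0: LHS = |0| = 0, RHS = 2·0 + 1 = 1; 0 ≠ 1 — holds  (d = -1)
Away from these crossings d keeps a constant sign, and checking every integer in [-10, 10] confirms d ≠ 0 throughout. Hence the two sides are never equal, so the relation holds for every integer in [-10, 10].

No counterexample appears in that range.

Answer: 0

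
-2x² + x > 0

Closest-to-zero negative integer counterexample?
Testing negative integers from -1 downward:
x = -1: LHS = -2·(-1)² + (-1) = -3; -3 > 0 — FAILS  ← closest negative counterexample to 0

Answer: x = -1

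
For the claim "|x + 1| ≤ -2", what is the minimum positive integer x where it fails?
Testing positive integers:
x = 1: LHS = |1 + 1| = |2| = 2; 2 ≤ -2 — FAILS  ← smallest positive counterexample

Answer: x = 1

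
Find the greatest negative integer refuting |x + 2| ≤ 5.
Testing negative integers from -1 downward:
(x = -1 through x = -2 all satisfy the relation; showing from x = -3.)
x = -3: LHS = |(-3) + 2| = |-1| = 1; 1 ≤ 5 — holds
x = -4: LHS = |(-4) + 2| = |-2| = 2; 2 ≤ 5 — holds
x = -5: LHS = |(-5) + 2| = |-3| = 3; 3 ≤ 5 — holds
x = -6: LHS = |(-6) + 2| = |-4| = 4; 4 ≤ 5 — holds
x = -7: LHS = |(-7) + 2| = |-5| = 5; 5 ≤ 5 — holds
x = -8: LHS = |(-8) + 2| = |-6| = 6; 6 ≤ 5 — FAILS  ← closest negative counterexample to 0

Answer: x = -8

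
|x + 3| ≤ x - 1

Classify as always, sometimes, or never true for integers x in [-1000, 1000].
Over all integers in [-1000, 1000], LHS − RHS is smallest at x = 0, where it equals 4:
x = 0: LHS = |0 + 3| = |3| = 3, RHS = 0 - 1 = -1; 3 ≤ -1 — FAILS
At the ends of the range:
x = -1000: LHS = |(-1000) + 3| = |-997| = 997, RHS = (-1000) - 1 = -1001; 997 ≤ -1001 — FAILS
x = 1000: LHS = |1000 + 3| = |1003| = 1003, RHS = 1000 - 1 = 999; 1003 ≤ 999 — FAILS
Hence LHS − RHS is never zero or negative, i.e. LHS > RHS throughout, so the claimed relation (≤) fails for every integer in [-1000, 1000].

No integer in the range satisfies it.

Answer: Never true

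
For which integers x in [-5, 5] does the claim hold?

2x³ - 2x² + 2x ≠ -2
Track d = LHS − RHS over the integers in [-5, 5]. Equality would need d = 0, but d changes sign only between consecutive integers, jumping over 0:
x = -1: LHS = 2·(-1)³ - 2·(-1)² + 2·(-1) = -6; -6 ≠ -2 — holds  (d = -4)
x = 0: LHS = 2·0³ - 2·0² + 2·0 = 0; 0 ≠ -2 — holds  (d = 2)
Away from these crossings d keeps a constant sign, and checking every integer in [-5, 5] confirms d ≠ 0 throughout. Hence the two sides are never equal, so the relation holds for every integer in [-5, 5].

Answer: All integers in [-5, 5]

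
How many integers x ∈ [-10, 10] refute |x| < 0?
Counterexamples in [-10, 10]: {-10, -9, -8, -7, -6, -5, -4, -3, -2, -1, 0, 1, 2, 3, 4, 5, 6, 7, 8, 9, 10}.

Counting them gives 21 values.

Answer: 21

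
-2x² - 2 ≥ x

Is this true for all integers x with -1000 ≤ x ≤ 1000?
The claim fails at x = 0:
x = 0: LHS = -2·0² - 2 = -2; -2 ≥ 0 — FAILS

Because a single integer refutes it, the statement is false.

Answer: False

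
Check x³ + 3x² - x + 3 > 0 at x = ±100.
x = 100: LHS = 100³ + 3·100² - 100 + 3 = 1029903; 1029903 > 0 — holds
x = -100: LHS = (-100)³ + 3·(-100)² - (-100) + 3 = -969897; -969897 > 0 — FAILS

Answer: Partially: holds for x = 100, fails for x = -100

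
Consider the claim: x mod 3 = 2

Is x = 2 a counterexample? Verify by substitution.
Substitute x = 2 into the relation:
x = 2: LHS = 2 mod 3 = 2; 2 = 2 — holds

The claim holds here, so x = 2 is not a counterexample. (A counterexample exists elsewhere, e.g. x = 0.)

Answer: No, x = 2 is not a counterexample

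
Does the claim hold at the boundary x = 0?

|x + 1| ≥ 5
x = 0: LHS = |0 + 1| = |1| = 1; 1 ≥ 5 — FAILS

The relation fails at x = 0, so x = 0 is a counterexample.

Answer: No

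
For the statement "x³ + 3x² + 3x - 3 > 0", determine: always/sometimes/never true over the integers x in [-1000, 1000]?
Holds at x = 1: LHS = 1³ + 3·1² + 3·1 - 3 = 4; 4 > 0 — holds
Fails at x = 0: LHS = 0³ + 3·0² + 3·0 - 3 = -3; -3 > 0 — FAILS
It is satisfied by some integers in the range but not all.

Answer: Sometimes true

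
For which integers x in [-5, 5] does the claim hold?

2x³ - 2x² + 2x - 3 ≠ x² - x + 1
Track d = LHS − RHS over the integers in [-5, 5]. Equality would need d = 0, but d changes sign only between consecutive integers, jumping over 0:
x = 1: LHS = 2·1³ - 2·1² + 2·1 - 3 = -1, RHS = 1² - 1 + 1 = 1; -1 ≠ 1 — holds  (d = -2)
x = 2: LHS = 2·2³ - 2·2² + 2·2 - 3 = 9, RHS = 2² - 2 + 1 = 3; 9 ≠ 3 — holds  (d = 6)
Away from these crossings d keeps a constant sign, and checking every integer in [-5, 5] confirms d ≠ 0 throughout. Hence the two sides are never equal, so the relation holds for every integer in [-5, 5].

Answer: All integers in [-5, 5]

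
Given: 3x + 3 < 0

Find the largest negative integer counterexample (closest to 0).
Testing negative integers from -1 downward:
x = -1: LHS = 3·(-1) + 3 = 0; 0 < 0 — FAILS  ← closest negative counterexample to 0

Answer: x = -1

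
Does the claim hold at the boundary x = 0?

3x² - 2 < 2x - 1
x = 0: LHS = 3·0² - 2 = -2, RHS = 2·0 - 1 = -1; -2 < -1 — holds

The relation is satisfied at x = 0.

Answer: Yes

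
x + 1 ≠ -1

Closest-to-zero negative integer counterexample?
Testing negative integers from -1 downward:
x = -1: LHS = (-1) + 1 = 0; 0 ≠ -1 — holds
x = -2: LHS = (-2) + 1 = -1; -1 ≠ -1 — FAILS  ← closest negative counterexample to 0

Answer: x = -2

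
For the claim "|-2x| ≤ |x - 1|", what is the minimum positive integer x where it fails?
Testing positive integers:
x = 1: LHS = |-2·1| = |-2| = 2, RHS = |1 - 1| = |0| = 0; 2 ≤ 0 — FAILS  ← smallest positive counterexample

Answer: x = 1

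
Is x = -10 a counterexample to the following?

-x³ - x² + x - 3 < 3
Substitute x = -10 into the relation:
x = -10: LHS = -(-10)³ - (-10)² + (-10) - 3 = 887; 887 < 3 — FAILS

Since the claim fails at x = -10, this value is a counterexample.

Answer: Yes, x = -10 is a counterexample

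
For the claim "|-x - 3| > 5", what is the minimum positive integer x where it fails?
Testing positive integers:
x = 1: LHS = |-1 - 3| = |-4| = 4; 4 > 5 — FAILS  ← smallest positive counterexample

Answer: x = 1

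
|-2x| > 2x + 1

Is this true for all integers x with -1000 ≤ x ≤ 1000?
The claim fails at x = 0:
x = 0: LHS = |-2·0| = |0| = 0, RHS = 2·0 + 1 = 1; 0 > 1 — FAILS

Because a single integer refutes it, the statement is false.

Answer: False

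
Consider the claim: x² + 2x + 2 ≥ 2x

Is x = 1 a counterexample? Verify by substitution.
Substitute x = 1 into the relation:
x = 1: LHS = 1² + 2·1 + 2 = 5, RHS = 2·1 = 2; 5 ≥ 2 — holds

The relation holds at x = 1, so it is not a counterexample.

Answer: No, x = 1 is not a counterexample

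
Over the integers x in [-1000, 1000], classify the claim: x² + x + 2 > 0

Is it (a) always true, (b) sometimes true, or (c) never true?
Over all integers in [-1000, 1000], LHS − RHS is smallest at x = 0, where it equals 2:
x = 0: LHS = 0² + 0 + 2 = 2; 2 > 0 — holds
At the ends of the range:
x = -1000: LHS = (-1000)² + (-1000) + 2 = 999002; 999002 > 0 — holds
x = 1000: LHS = 1000² + 1000 + 2 = 1001002; 1001002 > 0 — holds
Hence LHS − RHS is never zero or negative, i.e. LHS > RHS throughout, so the relation holds for every integer in [-1000, 1000].

No counterexample exists.

Answer: Always true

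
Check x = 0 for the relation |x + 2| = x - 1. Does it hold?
x = 0: LHS = |0 + 2| = |2| = 2, RHS = 0 - 1 = -1; 2 = -1 — FAILS

The relation fails at x = 0, so x = 0 is a counterexample.

Answer: No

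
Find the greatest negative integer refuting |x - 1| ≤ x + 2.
Testing negative integers from -1 downward:
x = -1: LHS = |(-1) - 1| = |-2| = 2, RHS = (-1) + 2 = 1; 2 ≤ 1 — FAILS  ← closest negative counterexample to 0

Answer: x = -1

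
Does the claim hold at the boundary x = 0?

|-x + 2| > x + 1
x = 0: LHS = |-0 + 2| = |2| = 2, RHS = 0 + 1 = 1; 2 > 1 — holds

The relation is satisfied at x = 0.

Answer: Yes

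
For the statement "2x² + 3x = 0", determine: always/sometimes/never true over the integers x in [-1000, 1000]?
Holds at x = 0: LHS = 2·0² + 3·0 = 0; 0 = 0 — holds
Fails at x = 1: LHS = 2·1² + 3·1 = 5; 5 = 0 — FAILS
It is satisfied by some integers in the range but not all.

Answer: Sometimes true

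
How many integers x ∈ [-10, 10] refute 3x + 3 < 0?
Counterexamples in [-10, 10]: {-1, 0, 1, 2, 3, 4, 5, 6, 7, 8, 9, 10}.

Counting them gives 12 values.

Answer: 12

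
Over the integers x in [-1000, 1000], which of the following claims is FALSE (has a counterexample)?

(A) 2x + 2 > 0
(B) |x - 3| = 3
(A) x = -1: LHS = 2·(-1) + 2 = 0; 0 > 0 — FAILS
(B) x = 1: LHS = |1 - 3| = |-2| = 2; 2 = 3 — FAILS

Answer: Both A and B are false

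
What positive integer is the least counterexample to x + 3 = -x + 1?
Testing positive integers:
x = 1: LHS = 1 + 3 = 4, RHS = -1 + 1 = 0; 4 = 0 — FAILS  ← smallest positive counterexample

Answer: x = 1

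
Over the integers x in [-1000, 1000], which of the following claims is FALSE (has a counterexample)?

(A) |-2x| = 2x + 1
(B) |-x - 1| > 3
(A) x = 0: LHS = |-2·0| = |0| = 0, RHS = 2·0 + 1 = 1; 0 = 1 — FAILS
(B) x = 0: LHS = |-0 - 1| = |-1| = 1; 1 > 3 — FAILS

Answer: Both A and B are false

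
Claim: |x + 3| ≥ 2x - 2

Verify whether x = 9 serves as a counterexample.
Substitute x = 9 into the relation:
x = 9: LHS = |9 + 3| = |12| = 12, RHS = 2·9 - 2 = 16; 12 ≥ 16 — FAILS

Since the claim fails at x = 9, this value is a counterexample.

Answer: Yes, x = 9 is a counterexample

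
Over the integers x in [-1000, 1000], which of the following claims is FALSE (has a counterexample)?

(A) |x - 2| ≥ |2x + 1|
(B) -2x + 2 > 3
(A) x = 1: LHS = |1 - 2| = |-1| = 1, RHS = |2·1 + 1| = |3| = 3; 1 ≥ 3 — FAILS
(B) x = 0: LHS = -2·0 + 2 = 2; 2 > 3 — FAILS

Answer: Both A and B are false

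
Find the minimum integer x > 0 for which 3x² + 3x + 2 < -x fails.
Testing positive integers:
x = 1: LHS = 3·1² + 3·1 + 2 = 8; 8 < -1 — FAILS  ← smallest positive counterexample

Answer: x = 1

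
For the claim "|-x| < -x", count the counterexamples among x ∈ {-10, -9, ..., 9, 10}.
Counterexamples in [-10, 10]: {-10, -9, -8, -7, -6, -5, -4, -3, -2, -1, 0, 1, 2, 3, 4, 5, 6, 7, 8, 9, 10}.

Counting them gives 21 values.

Answer: 21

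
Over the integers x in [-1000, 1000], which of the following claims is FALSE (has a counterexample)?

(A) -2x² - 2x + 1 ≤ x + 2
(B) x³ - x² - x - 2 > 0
(A) Over all integers in [-1000, 1000], LHS − RHS is largest at x = -1, where it equals 0:
x = -1: LHS = -2·(-1)² - 2·(-1) + 1 = 1, RHS = (-1) + 2 = 1; 1 ≤ 1 — holds
At the ends of the range:
x = -1000: LHS = -2·(-1000)² - 2·(-1000) + 1 = -1997999, RHS = (-1000) + 2 = -998; -1997999 ≤ -998 — holds
x = 1000: LHS = -2·1000² - 2·1000 + 1 = -2001999, RHS = 1000 + 2 = 1002; -2001999 ≤ 1002 — holds
Hence LHS − RHS is never positive, i.e. LHS ≤ RHS throughout, so the relation holds for every integer in [-1000, 1000].

(B) x = 0: LHS = 0³ - 0² - 0 - 2 = -2; -2 > 0 — FAILS

Only (B) has a counterexample.

Answer: B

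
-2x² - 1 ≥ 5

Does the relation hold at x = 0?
x = 0: LHS = -2·0² - 1 = -1; -1 ≥ 5 — FAILS

The relation fails at x = 0, so x = 0 is a counterexample.

Answer: No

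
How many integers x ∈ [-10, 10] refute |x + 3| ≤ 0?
Counterexamples in [-10, 10]: {-10, -9, -8, -7, -6, -5, -4, -2, -1, 0, 1, 2, 3, 4, 5, 6, 7, 8, 9, 10}.

Counting them gives 20 values.

Answer: 20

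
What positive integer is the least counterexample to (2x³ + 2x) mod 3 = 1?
Testing positive integers:
x = 1: LHS = (2·1³ + 2·1) mod 3 = 4 mod 3 = 1; 1 = 1 — holds
x = 2: LHS = (2·2³ + 2·2) mod 3 = 20 mod 3 = 2; 2 = 1 — FAILS  ← smallest positive counterexample

Answer: x = 2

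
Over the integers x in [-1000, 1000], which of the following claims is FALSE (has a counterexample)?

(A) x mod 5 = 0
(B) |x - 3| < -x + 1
(A) x = 1: LHS = 1 mod 5 = 1; 1 = 0 — FAILS
(B) x = 0: LHS = |0 - 3| = |-3| = 3, RHS = -0 + 1 = 1; 3 < 1 — FAILS

Answer: Both A and B are false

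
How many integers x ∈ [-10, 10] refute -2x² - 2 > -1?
Counterexamples in [-10, 10]: {-10, -9, -8, -7, -6, -5, -4, -3, -2, -1, 0, 1, 2, 3, 4, 5, 6, 7, 8, 9, 10}.

Counting them gives 21 values.

Answer: 21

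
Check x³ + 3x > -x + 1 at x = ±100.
x = 100: LHS = 100³ + 3·100 = 1000300, RHS = -100 + 1 = -99; 1000300 > -99 — holds
x = -100: LHS = (-100)³ + 3·(-100) = -1000300, RHS = -(-100) + 1 = 101; -1000300 > 101 — FAILS

Answer: Partially: holds for x = 100, fails for x = -100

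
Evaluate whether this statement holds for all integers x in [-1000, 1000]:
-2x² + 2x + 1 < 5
Over all integers in [-1000, 1000], LHS − RHS is largest at x = 0, where it equals -4:
x = 0: LHS = -2·0² + 2·0 + 1 = 1; 1 < 5 — holds
At the ends of the range:
x = -1000: LHS = -2·(-1000)² + 2·(-1000) + 1 = -2001999; -2001999 < 5 — holds
x = 1000: LHS = -2·1000² + 2·1000 + 1 = -1997999; -1997999 < 5 — holds
Hence LHS − RHS is never zero or positive, i.e. LHS < RHS throughout, so the relation holds for every integer in [-1000, 1000].

No counterexample exists.

Answer: True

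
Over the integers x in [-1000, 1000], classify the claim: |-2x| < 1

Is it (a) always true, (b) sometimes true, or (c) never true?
Holds at x = 0: LHS = |-2·0| = |0| = 0; 0 < 1 — holds
Fails at x = 1: LHS = |-2·1| = |-2| = 2; 2 < 1 — FAILS
It is satisfied by some integers in the range but not all.

Answer: Sometimes true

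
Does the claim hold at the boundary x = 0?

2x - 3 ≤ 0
x = 0: LHS = 2·0 - 3 = -3; -3 ≤ 0 — holds

The relation is satisfied at x = 0.

Answer: Yes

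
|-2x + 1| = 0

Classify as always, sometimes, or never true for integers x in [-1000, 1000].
Over all integers in [-1000, 1000], LHS − RHS is always positive; it is smallest at x = 0, where it equals 1:
x = 0: LHS = |-2·0 + 1| = |1| = 1; 1 = 0 — FAILS
At the ends of the range:
x = -1000: LHS = |-2·(-1000) + 1| = |2001| = 2001; 2001 = 0 — FAILS
x = 1000: LHS = |-2·1000 + 1| = |-1999| = 1999; 1999 = 0 — FAILS
Hence LHS − RHS is never 0, i.e. the two sides are never equal, so the claimed relation (=) fails for every integer in [-1000, 1000].

No integer in the range satisfies it.

Answer: Never true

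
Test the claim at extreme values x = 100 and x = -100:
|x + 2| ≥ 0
x = 100: LHS = |100 + 2| = |102| = 102; 102 ≥ 0 — holds
x = -100: LHS = |(-100) + 2| = |-98| = 98; 98 ≥ 0 — holds

Answer: Yes, holds for both x = 100 and x = -100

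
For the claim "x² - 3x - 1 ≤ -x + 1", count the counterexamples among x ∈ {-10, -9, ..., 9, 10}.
Counterexamples in [-10, 10]: {-10, -9, -8, -7, -6, -5, -4, -3, -2, -1, 3, 4, 5, 6, 7, 8, 9, 10}.

Counting them gives 18 values.

Answer: 18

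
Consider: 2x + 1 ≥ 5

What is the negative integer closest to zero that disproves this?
Testing negative integers from -1 downward:
x = -1: LHS = 2·(-1) + 1 = -1; -1 ≥ 5 — FAILS  ← closest negative counterexample to 0

Answer: x = -1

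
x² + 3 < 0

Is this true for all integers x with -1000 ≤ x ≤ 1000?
The claim fails at x = 0:
x = 0: LHS = 0² + 3 = 3; 3 < 0 — FAILS

Because a single integer refutes it, the statement is false.

Answer: False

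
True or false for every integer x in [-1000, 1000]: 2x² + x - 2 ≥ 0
The claim fails at x = 0:
x = 0: LHS = 2·0² + 0 - 2 = -2; -2 ≥ 0 — FAILS

Because a single integer refutes it, the statement is false.

Answer: False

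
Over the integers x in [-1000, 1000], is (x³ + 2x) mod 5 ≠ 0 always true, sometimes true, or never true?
Holds at x = 1: LHS = (1³ + 2·1) mod 5 = 3 mod 5 = 3; 3 ≠ 0 — holds
Fails at x = 0: LHS = (0³ + 2·0) mod 5 = 0 mod 5 = 0; 0 ≠ 0 — FAILS
It is satisfied by some integers in the range but not all.

Answer: Sometimes true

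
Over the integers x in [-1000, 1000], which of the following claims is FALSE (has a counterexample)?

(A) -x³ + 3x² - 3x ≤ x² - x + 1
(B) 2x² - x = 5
(A) x = -1: LHS = -(-1)³ + 3·(-1)² - 3·(-1) = 7, RHS = (-1)² - (-1) + 1 = 3; 7 ≤ 3 — FAILS
(B) x = 0: LHS = 2·0² - 0 = 0; 0 = 5 — FAILS

Answer: Both A and B are false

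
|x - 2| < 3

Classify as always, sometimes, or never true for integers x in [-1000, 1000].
Holds at x = 0: LHS = |0 - 2| = |-2| = 2; 2 < 3 — holds
Fails at x = -1: LHS = |(-1) - 2| = |-3| = 3; 3 < 3 — FAILS
It is satisfied by some integers in the range but not all.

Answer: Sometimes true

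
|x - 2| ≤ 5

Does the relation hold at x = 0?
x = 0: LHS = |0 - 2| = |-2| = 2; 2 ≤ 5 — holds

The relation is satisfied at x = 0.

Answer: Yes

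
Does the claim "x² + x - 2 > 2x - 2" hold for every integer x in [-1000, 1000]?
The claim fails at x = 0:
x = 0: LHS = 0² + 0 - 2 = -2, RHS = 2·0 - 2 = -2; -2 > -2 — FAILS

Because a single integer refutes it, the statement is false.

Answer: False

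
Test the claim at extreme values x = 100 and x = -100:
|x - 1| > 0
x = 100: LHS = |100 - 1| = |99| = 99; 99 > 0 — holds
x = -100: LHS = |(-100) - 1| = |-101| = 101; 101 > 0 — holds

Answer: Yes, holds for both x = 100 and x = -100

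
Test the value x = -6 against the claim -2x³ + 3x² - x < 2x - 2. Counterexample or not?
Substitute x = -6 into the relation:
x = -6: LHS = -2·(-6)³ + 3·(-6)² - (-6) = 546, RHS = 2·(-6) - 2 = -14; 546 < -14 — FAILS

Since the claim fails at x = -6, this value is a counterexample.

Answer: Yes, x = -6 is a counterexample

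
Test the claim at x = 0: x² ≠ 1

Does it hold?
x = 0: LHS = 0² = 0; 0 ≠ 1 — holds

The relation is satisfied at x = 0.

Answer: Yes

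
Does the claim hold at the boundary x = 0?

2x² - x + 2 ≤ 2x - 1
x = 0: LHS = 2·0² - 0 + 2 = 2, RHS = 2·0 - 1 = -1; 2 ≤ -1 — FAILS

The relation fails at x = 0, so x = 0 is a counterexample.

Answer: No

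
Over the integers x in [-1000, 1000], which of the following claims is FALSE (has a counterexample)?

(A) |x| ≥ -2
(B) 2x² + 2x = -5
(A) An absolute value is never negative, so the left side is ≥ 0 for every x, while the right side is -2. Tightest case in [-1000, 1000] is x = 0:
x = 0: LHS = |0| = 0; 0 ≥ -2 — holds
Hence LHS − RHS is never negative, i.e. LHS ≥ RHS throughout, so the relation holds for every integer in [-1000, 1000].

(B) x = 0: LHS = 2·0² + 2·0 = 0; 0 = -5 — FAILS

Only (B) has a counterexample.

Answer: B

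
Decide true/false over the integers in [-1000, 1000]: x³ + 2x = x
The claim fails at x = 1:
x = 1: LHS = 1³ + 2·1 = 3; 3 = 1 — FAILS

Because a single integer refutes it, the statement is false.

Answer: False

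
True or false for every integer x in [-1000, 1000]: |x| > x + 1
The claim fails at x = 0:
x = 0: LHS = |0| = 0, RHS = 0 + 1 = 1; 0 > 1 — FAILS

Because a single integer refutes it, the statement is false.

Answer: False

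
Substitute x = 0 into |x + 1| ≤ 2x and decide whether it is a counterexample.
Substitute x = 0 into the relation:
x = 0: LHS = |0 + 1| = |1| = 1, RHS = 2·0 = 0; 1 ≤ 0 — FAILS

Since the claim fails at x = 0, this value is a counterexample.

Answer: Yes, x = 0 is a counterexample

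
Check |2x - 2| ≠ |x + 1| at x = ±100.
x = 100: LHS = |2·100 - 2| = |198| = 198, RHS = |100 + 1| = |101| = 101; 198 ≠ 101 — holds
x = -100: LHS = |2·(-100) - 2| = |-202| = 202, RHS = |(-100) + 1| = |-99| = 99; 202 ≠ 99 — holds

Answer: Yes, holds for both x = 100 and x = -100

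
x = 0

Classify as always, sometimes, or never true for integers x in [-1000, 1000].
Holds at x = 0: 0 = 0 — holds
Fails at x = 1: 1 = 0 — FAILS
It is satisfied by some integers in the range but not all.

Answer: Sometimes true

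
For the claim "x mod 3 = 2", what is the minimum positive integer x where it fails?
Testing positive integers:
x = 1: LHS = 1 mod 3 = 1; 1 = 2 — FAILS  ← smallest positive counterexample

Answer: x = 1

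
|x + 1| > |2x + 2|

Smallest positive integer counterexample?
Testing positive integers:
x = 1: LHS = |1 + 1| = |2| = 2, RHS = |2·1 + 2| = |4| = 4; 2 > 4 — FAILS  ← smallest positive counterexample

Answer: x = 1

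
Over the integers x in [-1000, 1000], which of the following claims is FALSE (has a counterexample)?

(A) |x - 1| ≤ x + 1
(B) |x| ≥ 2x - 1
(A) x = -1: LHS = |(-1) - 1| = |-2| = 2, RHS = (-1) + 1 = 0; 2 ≤ 0 — FAILS
(B) x = 2: LHS = |2| = 2, RHS = 2·2 - 1 = 3; 2 ≥ 3 — FAILS

Answer: Both A and B are false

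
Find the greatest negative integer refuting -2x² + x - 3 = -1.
Testing negative integers from -1 downward:
x = -1: LHS = -2·(-1)² + (-1) - 3 = -6; -6 = -1 — FAILS  ← closest negative counterexample to 0

Answer: x = -1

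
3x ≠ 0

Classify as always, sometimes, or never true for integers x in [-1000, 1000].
Holds at x = 1: LHS = 3·1 = 3; 3 ≠ 0 — holds
Fails at x = 0: LHS = 3·0 = 0; 0 ≠ 0 — FAILS
It is satisfied by some integers in the range but not all.

Answer: Sometimes true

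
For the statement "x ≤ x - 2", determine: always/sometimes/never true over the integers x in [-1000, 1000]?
Over all integers in [-1000, 1000], LHS − RHS is smallest at x = 0, where it equals 2:
x = 0: RHS = 0 - 2 = -2; 0 ≤ -2 — FAILS
At the ends of the range:
x = -1000: RHS = (-1000) - 2 = -1002; -1000 ≤ -1002 — FAILS
x = 1000: RHS = 1000 - 2 = 998; 1000 ≤ 998 — FAILS
Hence LHS − RHS is never zero or negative, i.e. LHS > RHS throughout, so the claimed relation (≤) fails for every integer in [-1000, 1000].

No integer in the range satisfies it.

Answer: Never true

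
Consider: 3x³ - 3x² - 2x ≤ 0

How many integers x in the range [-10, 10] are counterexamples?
Counterexamples in [-10, 10]: {2, 3, 4, 5, 6, 7, 8, 9, 10}.

Counting them gives 9 values.

Answer: 9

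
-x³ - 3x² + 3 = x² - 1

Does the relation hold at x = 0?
x = 0: LHS = -0³ - 3·0² + 3 = 3, RHS = 0² - 1 = -1; 3 = -1 — FAILS

The relation fails at x = 0, so x = 0 is a counterexample.

Answer: No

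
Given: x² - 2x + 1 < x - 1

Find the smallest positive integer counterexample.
Testing positive integers:
x = 1: LHS = 1² - 2·1 + 1 = 0, RHS = 1 - 1 = 0; 0 < 0 — FAILS  ← smallest positive counterexample

Answer: x = 1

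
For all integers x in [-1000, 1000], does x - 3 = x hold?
The claim fails at x = 0:
x = 0: LHS = 0 - 3 = -3; -3 = 0 — FAILS

Because a single integer refutes it, the statement is false.

Answer: False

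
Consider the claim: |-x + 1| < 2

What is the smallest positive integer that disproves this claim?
Testing positive integers:
x = 1: LHS = |-1 + 1| = |0| = 0; 0 < 2 — holds
x = 2: LHS = |-2 + 1| = |-1| = 1; 1 < 2 — holds
x = 3: LHS = |-3 + 1| = |-2| = 2; 2 < 2 — FAILS  ← smallest positive counterexample

Answer: x = 3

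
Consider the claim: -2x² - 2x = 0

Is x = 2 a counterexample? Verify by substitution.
Substitute x = 2 into the relation:
x = 2: LHS = -2·2² - 2·2 = -12; -12 = 0 — FAILS

Since the claim fails at x = 2, this value is a counterexample.

Answer: Yes, x = 2 is a counterexample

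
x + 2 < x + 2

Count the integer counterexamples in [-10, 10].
Counterexamples in [-10, 10]: {-10, -9, -8, -7, -6, -5, -4, -3, -2, -1, 0, 1, 2, 3, 4, 5, 6, 7, 8, 9, 10}.

Counting them gives 21 values.

Answer: 21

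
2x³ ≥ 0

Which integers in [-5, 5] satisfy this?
Holds for: {0, 1, 2, 3, 4, 5}
Fails for: {-5, -4, -3, -2, -1}

Answer: {0, 1, 2, 3, 4, 5}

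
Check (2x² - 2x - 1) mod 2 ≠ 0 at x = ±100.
x = 100: LHS = (2·100² - 2·100 - 1) mod 2 = 19799 mod 2 = 1; 1 ≠ 0 — holds
x = -100: LHS = (2·(-100)² - 2·(-100) - 1) mod 2 = 20199 mod 2 = 1; 1 ≠ 0 — holds

Answer: Yes, holds for both x = 100 and x = -100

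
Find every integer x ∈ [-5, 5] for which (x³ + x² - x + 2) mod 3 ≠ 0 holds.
Holds for: {-3, 0, 3}
Fails for: {-5, -4, -2, -1, 1, 2, 4, 5}

Answer: {-3, 0, 3}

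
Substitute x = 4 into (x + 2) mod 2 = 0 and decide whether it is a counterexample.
Substitute x = 4 into the relation:
x = 4: LHS = (4 + 2) mod 2 = 6 mod 2 = 0; 0 = 0 — holds

The claim holds here, so x = 4 is not a counterexample. (A counterexample exists elsewhere, e.g. x = 1.)

Answer: No, x = 4 is not a counterexample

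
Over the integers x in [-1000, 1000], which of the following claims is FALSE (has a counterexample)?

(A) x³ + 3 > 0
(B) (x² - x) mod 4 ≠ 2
(A) x = -2: LHS = (-2)³ + 3 = -5; -5 > 0 — FAILS
(B) x = -1: LHS = ((-1)² - (-1)) mod 4 = 2 mod 4 = 2; 2 ≠ 2 — FAILS

Answer: Both A and B are false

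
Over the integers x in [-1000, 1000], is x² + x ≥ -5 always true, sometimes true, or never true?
Over all integers in [-1000, 1000], LHS − RHS is smallest at x = 0, where it equals 5:
x = 0: LHS = 0² + 0 = 0; 0 ≥ -5 — holds
At the ends of the range:
x = -1000: LHS = (-1000)² + (-1000) = 999000; 999000 ≥ -5 — holds
x = 1000: LHS = 1000² + 1000 = 1001000; 1001000 ≥ -5 — holds
Hence LHS − RHS is never negative, i.e. LHS ≥ RHS throughout, so the relation holds for every integer in [-1000, 1000].

No counterexample exists.

Answer: Always true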